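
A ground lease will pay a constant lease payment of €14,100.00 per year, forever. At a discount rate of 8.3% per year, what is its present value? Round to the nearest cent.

€169879.52

Level perpetuity: PV = C / r = €14,100.00 / 0.083 = €169,879.52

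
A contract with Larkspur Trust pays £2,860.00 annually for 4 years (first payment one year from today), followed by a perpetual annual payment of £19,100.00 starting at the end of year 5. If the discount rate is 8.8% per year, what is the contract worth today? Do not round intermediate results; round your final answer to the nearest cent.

PV of 4-year annuity: £2,860.00 × [1 − (1+0.088)^−4] / 0.088 = 9306.42048
Perpetuity value at year 4: £19,100.00 / 0.088 = 217045.45455
PV of perpetuity: 217045.45455 / (1+0.088)^4 = 154894.18492
Total PV = 9306.42048 + 154894.18492 = 164200.60539

£164200.61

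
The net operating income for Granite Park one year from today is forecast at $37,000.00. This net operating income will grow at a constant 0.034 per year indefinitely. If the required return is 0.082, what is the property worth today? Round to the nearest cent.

$770833.33

Growing perpetuity: P = D₁ / (r − g) = $37,000.0000 / (0.082 − 0.034) = $770,833.33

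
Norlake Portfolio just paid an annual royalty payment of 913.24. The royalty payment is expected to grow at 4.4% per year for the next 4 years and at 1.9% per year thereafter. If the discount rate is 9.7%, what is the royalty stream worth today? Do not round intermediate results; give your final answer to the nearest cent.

13019.33

D_1 = 953.42256
D_2 = 995.37315
D_3 = 1039.16957
D_4 = 1084.89303
Terminal value at year 4: TV = D_4×(1+g_2)/(r−g_2) = 1105.50600/0.078 = 14173.15385
P_0 = D_1/(1+r)^1 + D_2/(1+r)^2 + D_3/(1+r)^3 + D_4/(1+r)^4 + TV/(1+r)^4
    = 869.11810 + 827.12789 + 787.16638 + 749.13555 + 9786.78372 = 13019.33166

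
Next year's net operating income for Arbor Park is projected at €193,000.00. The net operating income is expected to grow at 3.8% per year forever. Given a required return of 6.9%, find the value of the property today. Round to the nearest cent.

€6225806.45

Growing perpetuity: P = D₁ / (r − g) = €193,000.0000 / (0.069 − 0.038) = €6,225,806.45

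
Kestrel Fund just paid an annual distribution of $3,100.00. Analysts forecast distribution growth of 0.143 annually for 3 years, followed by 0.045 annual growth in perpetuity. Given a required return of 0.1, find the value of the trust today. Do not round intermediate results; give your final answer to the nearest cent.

$76127.12

D_1 = 3543.30000
D_2 = 4049.99190
D_3 = 4629.14074
Terminal value at year 3: TV = D_3×(1+g_2)/(r−g_2) = 4837.45208/0.055 = 87953.67409
P_0 = D_1/(1+r)^1 + D_2/(1+r)^2 + D_3/(1+r)^3 + TV/(1+r)^3
    = 3221.18182 + 3347.10074 + 3477.94195 + 66080.89714 = 76127.12166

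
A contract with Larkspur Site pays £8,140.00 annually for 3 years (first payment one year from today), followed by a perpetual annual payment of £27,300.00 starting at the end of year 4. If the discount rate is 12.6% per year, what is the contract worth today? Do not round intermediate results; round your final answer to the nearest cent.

£171117.93

PV of 3-year annuity: £8,140.00 × [1 − (1+0.126)^−3] / 0.126 = 19351.07981
Perpetuity value at year 3: £27,300.00 / 0.126 = 216666.66667
PV of perpetuity: 216666.66667 / (1+0.126)^3 = 151766.85355
Total PV = 19351.07981 + 151766.85355 = 171117.93336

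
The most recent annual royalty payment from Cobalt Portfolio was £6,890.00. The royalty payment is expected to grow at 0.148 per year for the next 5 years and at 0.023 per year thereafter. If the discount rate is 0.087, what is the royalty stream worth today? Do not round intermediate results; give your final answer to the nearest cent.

D_1 = 7909.72000
D_2 = 9080.35856
D_3 = 10424.25163
D_4 = 11967.04087
D_5 = 13738.16292
Terminal value at year 5: TV = D_5×(1+g_2)/(r−g_2) = 14054.14066/0.064 = 219595.94786
P_0 = D_1/(1+r)^1 + D_2/(1+r)^2 + D_3/(1+r)^3 + D_4/(1+r)^4 + D_5/(1+r)^5 + TV/(1+r)^5
    = 7276.65133 + 7685.00067 + 8116.26566 + 8571.73227 + 9052.75864 + 144702.68895 = 185405.09753

£185405.10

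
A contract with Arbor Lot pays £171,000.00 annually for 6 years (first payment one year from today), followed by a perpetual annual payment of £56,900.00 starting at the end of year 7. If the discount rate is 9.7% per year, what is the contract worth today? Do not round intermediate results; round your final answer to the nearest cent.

PV of 6-year annuity: £171,000.00 × [1 − (1+0.097)^−6] / 0.097 = 751342.98859
Perpetuity value at year 6: £56,900.00 / 0.097 = 586597.93814
PV of perpetuity: 586597.93814 / (1+0.097)^6 = 336589.65715
Total PV = 751342.98859 + 336589.65715 = 1087932.64573

£1087932.65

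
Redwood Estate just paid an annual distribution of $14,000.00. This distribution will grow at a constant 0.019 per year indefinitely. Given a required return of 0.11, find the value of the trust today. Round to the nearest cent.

D₁ = D₀ × (1 + g) = $14,000.00 × 1.019 = $14,266.0000
Growing perpetuity: P = D₁ / (r − g) = $14,266.0000 / (0.11 − 0.019) = $156,769.23

$156769.23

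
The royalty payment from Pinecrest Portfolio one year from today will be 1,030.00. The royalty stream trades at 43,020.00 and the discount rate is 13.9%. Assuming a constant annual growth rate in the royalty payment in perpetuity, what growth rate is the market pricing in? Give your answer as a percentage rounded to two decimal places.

11.51%

P = D₁/(r−g) ⇒ g = r − D₁/P = 0.139 − 1,030.00/43,020.00 = 0.115058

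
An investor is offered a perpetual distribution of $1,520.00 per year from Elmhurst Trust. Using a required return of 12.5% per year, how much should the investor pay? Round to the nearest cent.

Level perpetuity: PV = C / r = $1,520.00 / 0.125 = $12,160.00

$12160.00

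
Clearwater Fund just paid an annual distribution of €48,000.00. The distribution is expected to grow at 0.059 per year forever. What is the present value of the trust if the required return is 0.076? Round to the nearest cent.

D₁ = D₀ × (1 + g) = €48,000.00 × 1.059 = €50,832.0000
Growing perpetuity: P = D₁ / (r − g) = €50,832.0000 / (0.076 − 0.059) = €2,990,117.65

€2990117.65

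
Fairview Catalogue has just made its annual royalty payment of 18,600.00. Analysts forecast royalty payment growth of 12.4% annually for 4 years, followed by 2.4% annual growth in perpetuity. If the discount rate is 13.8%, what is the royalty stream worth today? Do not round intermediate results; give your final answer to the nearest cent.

231142.36

D_1 = 20906.40000
D_2 = 23498.79360
D_3 = 26412.64401
D_4 = 29687.81186
Terminal value at year 4: TV = D_4×(1+g_2)/(r−g_2) = 30400.31935/0.114 = 266669.46796
P_0 = D_1/(1+r)^1 + D_2/(1+r)^2 + D_3/(1+r)^3 + D_4/(1+r)^4 + TV/(1+r)^4
    = 18371.17750 + 18145.17005 + 17921.94300 + 17701.46215 + 159002.60743 = 231142.36013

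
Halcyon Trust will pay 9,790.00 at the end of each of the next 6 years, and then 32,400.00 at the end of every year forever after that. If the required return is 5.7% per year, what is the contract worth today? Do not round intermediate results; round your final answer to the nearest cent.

PV of 6-year annuity: 9,790.00 × [1 − (1+0.057)^−6] / 0.057 = 48597.72315
Perpetuity value at year 6: 32,400.00 / 0.057 = 568421.05263
PV of perpetuity: 568421.05263 / (1+0.057)^6 = 407586.91269
Total PV = 48597.72315 + 407586.91269 = 456184.63584

456184.64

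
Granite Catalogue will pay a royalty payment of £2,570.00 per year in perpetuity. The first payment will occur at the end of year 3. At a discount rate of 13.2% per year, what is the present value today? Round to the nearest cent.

£15193.80

Value at end of year 2: C / r = £2,570.00 / 0.132 = £19,469.6970
Discount to today: PV = £19,469.6970 / (1 + 0.132)^2 = £19,469.6970 / 1.281424 = £15,193.80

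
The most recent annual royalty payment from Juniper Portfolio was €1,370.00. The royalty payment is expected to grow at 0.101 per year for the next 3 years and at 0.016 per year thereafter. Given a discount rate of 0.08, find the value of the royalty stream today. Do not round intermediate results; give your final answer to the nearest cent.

€27314.17

D_1 = 1508.37000
D_2 = 1660.71537
D_3 = 1828.44762
Terminal value at year 3: TV = D_3×(1+g_2)/(r−g_2) = 1857.70278/0.064 = 29026.60601
P_0 = D_1/(1+r)^1 + D_2/(1+r)^2 + D_3/(1+r)^3 + TV/(1+r)^3
    = 1396.63889 + 1423.79576 + 1451.48067 + 23042.25569 = 27314.17101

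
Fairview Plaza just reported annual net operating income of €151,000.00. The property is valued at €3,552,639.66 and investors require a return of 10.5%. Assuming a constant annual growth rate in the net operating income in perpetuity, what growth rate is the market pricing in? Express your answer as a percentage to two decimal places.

5.99%

P = D₀(1+g)/(r−g) ⇒ P(r−g) = D₀(1+g) ⇒ g(P+D₀) = P·r − D₀
g = (P·r − D₀)/(P + D₀) = (€3,552,639.66×0.105 − €151,000.00) / (€3,552,639.66 + €151,000.00) = 0.059948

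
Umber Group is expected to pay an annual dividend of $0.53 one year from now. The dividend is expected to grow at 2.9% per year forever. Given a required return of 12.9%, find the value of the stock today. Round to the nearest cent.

$5.30

Growing perpetuity: P = D₁ / (r − g) = $0.5300 / (0.129 − 0.029) = $5.30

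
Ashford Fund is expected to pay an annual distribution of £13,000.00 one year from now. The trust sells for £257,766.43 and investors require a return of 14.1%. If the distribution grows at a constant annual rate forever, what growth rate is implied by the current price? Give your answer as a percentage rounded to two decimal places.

9.06%

P = D₁/(r−g) ⇒ g = r − D₁/P = 0.141 − £13,000.00/£257,766.43 = 0.090567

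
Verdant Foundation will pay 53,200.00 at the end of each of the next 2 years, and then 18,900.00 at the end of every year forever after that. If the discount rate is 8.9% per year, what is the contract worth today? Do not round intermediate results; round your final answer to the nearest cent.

PV of 2-year annuity: 53,200.00 × [1 − (1+0.089)^−2] / 0.089 = 93711.80711
Perpetuity value at year 2: 18,900.00 / 0.089 = 212359.55056
PV of perpetuity: 212359.55056 / (1+0.089)^2 = 179067.19804
Total PV = 93711.80711 + 179067.19804 = 272779.00515

272779.01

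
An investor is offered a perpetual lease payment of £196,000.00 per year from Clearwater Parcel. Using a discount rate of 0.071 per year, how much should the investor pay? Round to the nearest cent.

Level perpetuity: PV = C / r = £196,000.00 / 0.071 = £2,760,563.38

£2760563.38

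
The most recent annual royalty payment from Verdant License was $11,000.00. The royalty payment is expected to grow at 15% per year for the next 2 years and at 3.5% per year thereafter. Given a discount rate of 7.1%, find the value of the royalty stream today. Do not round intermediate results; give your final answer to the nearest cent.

D_1 = 12650.00000
D_2 = 14547.50000
Terminal value at year 2: TV = D_2×(1+g_2)/(r−g_2) = 15056.66250/0.036 = 418240.62500
P_0 = D_1/(1+r)^1 + D_2/(1+r)^2 + TV/(1+r)^2
    = 11811.39122 + 12682.63297 + 364625.69777 = 389119.72196

$389119.72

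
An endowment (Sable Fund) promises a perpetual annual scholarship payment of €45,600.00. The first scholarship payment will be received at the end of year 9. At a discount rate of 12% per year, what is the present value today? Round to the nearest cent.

€153475.63

Value at end of year 8: C / r = €45,600.00 / 0.12 = €380,000.0000
Discount to today: PV = €380,000.0000 / (1 + 0.12)^8 = €380,000.0000 / 2.475963 = €153,475.63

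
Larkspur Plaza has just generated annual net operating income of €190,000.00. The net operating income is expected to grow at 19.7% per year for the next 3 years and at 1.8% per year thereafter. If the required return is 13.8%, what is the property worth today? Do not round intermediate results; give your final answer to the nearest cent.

D_1 = 227430.00000
D_2 = 272233.71000
D_3 = 325863.75087
Terminal value at year 3: TV = D_3×(1+g_2)/(r−g_2) = 331729.29839/0.12 = 2764410.81988
P_0 = D_1/(1+r)^1 + D_2/(1+r)^2 + D_3/(1+r)^3 + TV/(1+r)^3
    = 199850.61511 + 210211.93874 + 221110.44875 + 1875753.64023 = 2506926.64284

€2506926.64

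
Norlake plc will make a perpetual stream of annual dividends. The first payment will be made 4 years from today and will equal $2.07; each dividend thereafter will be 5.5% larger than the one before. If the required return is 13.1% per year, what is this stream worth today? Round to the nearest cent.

$18.83

Value at end of year 3: C₁ / (r − g) = $2.07 / (0.131 − 0.055) = $27.2368
Discount to today: PV = $27.2368 / (1 + 0.131)^3 = $27.2368 / 1.446731 = $18.83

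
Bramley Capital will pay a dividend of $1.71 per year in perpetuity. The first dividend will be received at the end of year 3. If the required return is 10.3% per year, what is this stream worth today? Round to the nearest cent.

$13.65

Value at end of year 2: C / r = $1.71 / 0.103 = $16.6019
Discount to today: PV = $16.6019 / (1 + 0.103)^2 = $16.6019 / 1.216609 = $13.65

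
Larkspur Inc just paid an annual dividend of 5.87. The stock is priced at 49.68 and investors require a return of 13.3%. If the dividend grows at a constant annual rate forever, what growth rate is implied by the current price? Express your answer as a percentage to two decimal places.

1.33%

P = D₀(1+g)/(r−g) ⇒ P(r−g) = D₀(1+g) ⇒ g(P+D₀) = P·r − D₀
g = (P·r − D₀)/(P + D₀) = (49.68×0.133 − 5.87) / (49.68 + 5.87) = 0.013275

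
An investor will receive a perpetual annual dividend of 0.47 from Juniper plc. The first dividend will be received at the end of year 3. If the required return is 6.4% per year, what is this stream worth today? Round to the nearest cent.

6.49

Value at end of year 2: C / r = 0.47 / 0.064 = 7.3438
Discount to today: PV = 7.3438 / (1 + 0.064)^2 = 7.3438 / 1.132096 = 6.49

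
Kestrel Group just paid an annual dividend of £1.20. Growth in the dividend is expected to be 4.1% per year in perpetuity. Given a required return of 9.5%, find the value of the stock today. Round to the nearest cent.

D₁ = D₀ × (1 + g) = £1.20 × 1.041 = £1.2492
Growing perpetuity: P = D₁ / (r − g) = £1.2492 / (0.095 − 0.041) = £23.13

£23.13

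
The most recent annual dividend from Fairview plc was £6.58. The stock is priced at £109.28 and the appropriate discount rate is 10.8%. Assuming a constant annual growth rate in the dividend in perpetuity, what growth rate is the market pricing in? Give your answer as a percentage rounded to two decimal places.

4.51%

P = D₀(1+g)/(r−g) ⇒ P(r−g) = D₀(1+g) ⇒ g(P+D₀) = P·r − D₀
g = (P·r − D₀)/(P + D₀) = (£109.28×0.108 − £6.58) / (£109.28 + £6.58) = 0.045074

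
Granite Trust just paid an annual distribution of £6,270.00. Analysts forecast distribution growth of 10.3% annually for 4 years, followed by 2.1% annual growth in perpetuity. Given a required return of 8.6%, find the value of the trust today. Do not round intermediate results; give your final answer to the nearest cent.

£130877.31

D_1 = 6915.81000
D_2 = 7628.13843
D_3 = 8413.83669
D_4 = 9280.46187
Terminal value at year 4: TV = D_4×(1+g_2)/(r−g_2) = 9475.35157/0.065 = 145774.63948
P_0 = D_1/(1+r)^1 + D_2/(1+r)^2 + D_3/(1+r)^3 + D_4/(1+r)^4 + TV/(1+r)^4
    = 6368.14917 + 6467.83475 + 6569.08078 + 6671.91169 + 104800.33600 = 130877.31239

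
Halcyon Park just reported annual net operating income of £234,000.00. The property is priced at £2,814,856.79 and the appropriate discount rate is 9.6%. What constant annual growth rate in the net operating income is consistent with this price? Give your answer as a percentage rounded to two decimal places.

P = D₀(1+g)/(r−g) ⇒ P(r−g) = D₀(1+g) ⇒ g(P+D₀) = P·r − D₀
g = (P·r − D₀)/(P + D₀) = (£2,814,856.79×0.096 − £234,000.00) / (£2,814,856.79 + £234,000.00) = 0.011882

1.19%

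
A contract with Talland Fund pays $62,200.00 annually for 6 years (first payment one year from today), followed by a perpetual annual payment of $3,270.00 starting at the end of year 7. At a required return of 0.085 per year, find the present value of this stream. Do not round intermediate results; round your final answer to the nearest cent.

$306813.48

PV of 6-year annuity: $62,200.00 × [1 − (1+0.085)^−6] / 0.085 = 283233.12195
Perpetuity value at year 6: $3,270.00 / 0.085 = 38470.58824
PV of perpetuity: 38470.58824 / (1+0.085)^6 = 23580.35819
Total PV = 283233.12195 + 23580.35819 = 306813.48014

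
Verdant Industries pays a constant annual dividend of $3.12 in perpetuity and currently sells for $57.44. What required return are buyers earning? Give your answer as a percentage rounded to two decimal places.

P = C/r ⇒ r = C/P = $3.12/$57.44 = 0.054318

5.43%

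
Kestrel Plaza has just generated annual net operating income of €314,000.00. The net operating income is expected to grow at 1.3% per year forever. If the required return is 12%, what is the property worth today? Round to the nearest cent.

€2972728.97

D₁ = D₀ × (1 + g) = €314,000.00 × 1.013 = €318,082.0000
Growing perpetuity: P = D₁ / (r − g) = €318,082.0000 / (0.12 − 0.013) = €2,972,728.97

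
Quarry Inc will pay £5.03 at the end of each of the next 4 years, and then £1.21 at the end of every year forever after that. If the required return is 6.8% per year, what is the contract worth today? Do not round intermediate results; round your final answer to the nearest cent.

PV of 4-year annuity: £5.03 × [1 − (1+0.068)^−4] / 0.068 = 17.11488
Perpetuity value at year 4: £1.21 / 0.068 = 17.79412
PV of perpetuity: 17.79412 / (1+0.068)^4 = 13.67702
Total PV = 17.11488 + 13.67702 = 30.79190

£30.79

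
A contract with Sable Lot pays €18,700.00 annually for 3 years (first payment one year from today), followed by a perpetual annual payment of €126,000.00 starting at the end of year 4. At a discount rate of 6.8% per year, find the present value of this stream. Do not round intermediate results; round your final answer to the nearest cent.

PV of 3-year annuity: €18,700.00 × [1 − (1+0.068)^−3] / 0.068 = 49254.58635
Perpetuity value at year 3: €126,000.00 / 0.068 = 1852941.17647
PV of perpetuity: 1852941.17647 / (1+0.068)^3 = 1521065.35403
Total PV = 49254.58635 + 1521065.35403 = 1570319.94038

€1570319.94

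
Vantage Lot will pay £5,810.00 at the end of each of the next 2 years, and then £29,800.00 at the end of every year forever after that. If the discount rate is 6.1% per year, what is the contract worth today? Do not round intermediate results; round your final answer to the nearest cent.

PV of 2-year annuity: £5,810.00 × [1 − (1+0.061)^−2] / 0.061 = 10637.10280
Perpetuity value at year 2: £29,800.00 / 0.061 = 488524.59016
PV of perpetuity: 488524.59016 / (1+0.061)^2 = 433965.95619
Total PV = 10637.10280 + 433965.95619 = 444603.05899

£444603.06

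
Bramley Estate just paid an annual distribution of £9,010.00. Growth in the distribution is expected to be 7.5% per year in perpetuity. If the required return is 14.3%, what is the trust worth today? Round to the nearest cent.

D₁ = D₀ × (1 + g) = £9,010.00 × 1.075 = £9,685.7500
Growing perpetuity: P = D₁ / (r − g) = £9,685.7500 / (0.143 − 0.075) = £142,437.50

£142437.50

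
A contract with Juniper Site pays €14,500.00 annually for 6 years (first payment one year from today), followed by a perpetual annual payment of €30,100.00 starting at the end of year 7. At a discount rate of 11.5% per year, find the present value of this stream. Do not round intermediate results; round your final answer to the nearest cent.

PV of 6-year annuity: €14,500.00 × [1 − (1+0.115)^−6] / 0.115 = 60469.26348
Perpetuity value at year 6: €30,100.00 / 0.115 = 261739.13043
PV of perpetuity: 261739.13043 / (1+0.115)^6 = 136213.28004
Total PV = 60469.26348 + 136213.28004 = 196682.54352

€196682.54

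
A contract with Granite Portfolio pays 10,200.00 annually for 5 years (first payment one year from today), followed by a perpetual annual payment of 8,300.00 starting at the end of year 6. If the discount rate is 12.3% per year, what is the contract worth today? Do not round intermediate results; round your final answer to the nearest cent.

74278.15

PV of 5-year annuity: 10,200.00 × [1 − (1+0.123)^−5] / 0.123 = 36497.08635
Perpetuity value at year 5: 8,300.00 / 0.123 = 67479.67480
PV of perpetuity: 67479.67480 / (1+0.123)^5 = 37781.06532
Total PV = 36497.08635 + 37781.06532 = 74278.15167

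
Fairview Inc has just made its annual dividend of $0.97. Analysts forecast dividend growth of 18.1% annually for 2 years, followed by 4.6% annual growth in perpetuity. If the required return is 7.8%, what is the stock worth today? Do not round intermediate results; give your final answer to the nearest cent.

$40.28

D_1 = 1.14557
D_2 = 1.35292
Terminal value at year 2: TV = D_2×(1+g_2)/(r−g_2) = 1.41515/0.032 = 44.22351
P_0 = D_1/(1+r)^1 + D_2/(1+r)^2 + TV/(1+r)^2
    = 1.06268 + 1.16422 + 38.05535 = 40.28225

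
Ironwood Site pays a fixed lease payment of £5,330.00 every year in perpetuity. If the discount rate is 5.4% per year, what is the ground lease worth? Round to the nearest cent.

Level perpetuity: PV = C / r = £5,330.00 / 0.054 = £98,703.70

£98703.70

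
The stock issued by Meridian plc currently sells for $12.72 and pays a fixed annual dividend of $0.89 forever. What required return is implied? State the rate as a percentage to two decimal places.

7.00%

P = C/r ⇒ r = C/P = $0.89/$12.72 = 0.069969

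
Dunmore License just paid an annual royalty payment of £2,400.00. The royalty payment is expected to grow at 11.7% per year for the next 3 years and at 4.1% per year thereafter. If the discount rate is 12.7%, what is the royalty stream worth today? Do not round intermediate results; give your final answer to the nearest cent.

D_1 = 2680.80000
D_2 = 2994.45360
D_3 = 3344.80467
Terminal value at year 3: TV = D_3×(1+g_2)/(r−g_2) = 3481.94166/0.086 = 40487.69375
P_0 = D_1/(1+r)^1 + D_2/(1+r)^2 + D_3/(1+r)^3 + TV/(1+r)^3
    = 2378.70453 + 2357.59801 + 2336.67877 + 28284.68140 = 35357.66270

£35357.66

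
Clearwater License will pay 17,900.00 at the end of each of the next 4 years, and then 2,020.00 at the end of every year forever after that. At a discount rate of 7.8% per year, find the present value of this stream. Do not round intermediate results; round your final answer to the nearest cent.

78729.01

PV of 4-year annuity: 17,900.00 × [1 − (1+0.078)^−4] / 0.078 = 59551.96466
Perpetuity value at year 4: 2,020.00 / 0.078 = 25897.43590
PV of perpetuity: 25897.43590 / (1+0.078)^4 = 19177.04659
Total PV = 59551.96466 + 19177.04659 = 78729.01125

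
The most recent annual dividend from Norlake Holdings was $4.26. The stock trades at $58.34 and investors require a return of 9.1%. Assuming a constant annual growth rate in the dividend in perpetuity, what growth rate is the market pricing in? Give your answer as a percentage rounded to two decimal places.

P = D₀(1+g)/(r−g) ⇒ P(r−g) = D₀(1+g) ⇒ g(P+D₀) = P·r − D₀
g = (P·r − D₀)/(P + D₀) = ($58.34×0.091 − $4.26) / ($58.34 + $4.26) = 0.016756

1.68%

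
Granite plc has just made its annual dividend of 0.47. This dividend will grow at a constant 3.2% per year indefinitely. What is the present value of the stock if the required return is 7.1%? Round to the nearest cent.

12.44

D₁ = D₀ × (1 + g) = 0.47 × 1.032 = 0.4850
Growing perpetuity: P = D₁ / (r − g) = 0.4850 / (0.071 − 0.032) = 12.44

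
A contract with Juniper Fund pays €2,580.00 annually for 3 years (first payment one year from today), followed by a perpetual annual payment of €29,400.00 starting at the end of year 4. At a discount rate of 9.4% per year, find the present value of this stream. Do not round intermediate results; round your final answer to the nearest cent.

PV of 3-year annuity: €2,580.00 × [1 − (1+0.094)^−3] / 0.094 = 6484.46245
Perpetuity value at year 3: €29,400.00 / 0.094 = 312765.95745
PV of perpetuity: 312765.95745 / (1+0.094)^3 = 238873.24583
Total PV = 6484.46245 + 238873.24583 = 245357.70828

€245357.71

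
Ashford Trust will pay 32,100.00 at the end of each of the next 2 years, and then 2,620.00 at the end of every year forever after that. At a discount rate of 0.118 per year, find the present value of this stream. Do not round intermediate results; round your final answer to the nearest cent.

PV of 2-year annuity: 32,100.00 × [1 − (1+0.118)^−2] / 0.118 = 54393.54713
Perpetuity value at year 2: 2,620.00 / 0.118 = 22203.38983
PV of perpetuity: 22203.38983 / (1+0.118)^2 = 17763.79190
Total PV = 54393.54713 + 17763.79190 = 72157.33903

72157.34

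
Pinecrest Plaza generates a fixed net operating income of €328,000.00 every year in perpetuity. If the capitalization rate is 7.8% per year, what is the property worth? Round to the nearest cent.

€4205128.21

Level perpetuity: PV = C / r = €328,000.00 / 0.078 = €4,205,128.21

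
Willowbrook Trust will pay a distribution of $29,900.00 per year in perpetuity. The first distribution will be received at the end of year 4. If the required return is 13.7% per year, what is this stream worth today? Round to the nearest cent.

Value at end of year 3: C / r = $29,900.00 / 0.137 = $218,248.1752
Discount to today: PV = $218,248.1752 / (1 + 0.137)^3 = $218,248.1752 / 1.469878 = $148,480.43

$148480.43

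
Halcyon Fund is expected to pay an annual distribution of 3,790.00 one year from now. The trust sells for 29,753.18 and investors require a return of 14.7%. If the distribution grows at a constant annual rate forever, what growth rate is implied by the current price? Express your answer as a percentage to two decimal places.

P = D₁/(r−g) ⇒ g = r − D₁/P = 0.147 − 3,790.00/29,753.18 = 0.019619

1.96%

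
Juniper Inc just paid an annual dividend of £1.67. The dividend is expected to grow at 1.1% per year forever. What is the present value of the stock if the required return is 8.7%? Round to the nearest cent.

D₁ = D₀ × (1 + g) = £1.67 × 1.011 = £1.6884
Growing perpetuity: P = D₁ / (r − g) = £1.6884 / (0.087 − 0.011) = £22.22

£22.22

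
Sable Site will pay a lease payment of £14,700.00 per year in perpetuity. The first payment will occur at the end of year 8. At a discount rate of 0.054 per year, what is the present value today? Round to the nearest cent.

Value at end of year 7: C / r = £14,700.00 / 0.054 = £272,222.2222
Discount to today: PV = £272,222.2222 / (1 + 0.054)^7 = £272,222.2222 / 1.445055 = £188,381.95

£188381.95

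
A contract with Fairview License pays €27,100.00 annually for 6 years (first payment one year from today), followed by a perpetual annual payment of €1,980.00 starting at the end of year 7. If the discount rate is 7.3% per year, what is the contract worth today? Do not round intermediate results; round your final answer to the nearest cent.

PV of 6-year annuity: €27,100.00 × [1 − (1+0.073)^−6] / 0.073 = 127985.53718
Perpetuity value at year 6: €1,980.00 / 0.073 = 27123.28767
PV of perpetuity: 27123.28767 / (1+0.073)^6 = 17772.31484
Total PV = 127985.53718 + 17772.31484 = 145757.85202

€145757.85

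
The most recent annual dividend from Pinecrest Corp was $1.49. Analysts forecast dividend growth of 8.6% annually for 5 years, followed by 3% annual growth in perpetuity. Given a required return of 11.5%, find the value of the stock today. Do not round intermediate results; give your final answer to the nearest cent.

$22.71

D_1 = 1.61814
D_2 = 1.75730
D_3 = 1.90843
D_4 = 2.07255
D_5 = 2.25079
Terminal value at year 5: TV = D_5×(1+g_2)/(r−g_2) = 2.31832/0.085 = 27.27431
P_0 = D_1/(1+r)^1 + D_2/(1+r)^2 + D_3/(1+r)^3 + D_4/(1+r)^4 + D_5/(1+r)^5 + TV/(1+r)^5
    = 1.45125 + 1.41350 + 1.37674 + 1.34093 + 1.30605 + 15.82630 = 22.71477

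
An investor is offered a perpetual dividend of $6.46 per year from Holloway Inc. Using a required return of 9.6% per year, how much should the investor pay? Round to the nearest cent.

$67.29

Level perpetuity: PV = C / r = $6.46 / 0.096 = $67.29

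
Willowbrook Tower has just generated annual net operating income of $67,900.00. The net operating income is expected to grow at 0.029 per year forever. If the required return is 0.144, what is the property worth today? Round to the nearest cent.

$607557.39

D₁ = D₀ × (1 + g) = $67,900.00 × 1.029 = $69,869.1000
Growing perpetuity: P = D₁ / (r − g) = $69,869.1000 / (0.144 − 0.029) = $607,557.39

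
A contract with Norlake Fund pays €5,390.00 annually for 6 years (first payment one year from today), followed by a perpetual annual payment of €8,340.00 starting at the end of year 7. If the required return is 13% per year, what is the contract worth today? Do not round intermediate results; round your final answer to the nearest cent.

PV of 6-year annuity: €5,390.00 × [1 − (1+0.13)^−6] / 0.13 = 21546.79336
Perpetuity value at year 6: €8,340.00 / 0.13 = 64153.84615
PV of perpetuity: 64153.84615 / (1+0.13)^6 = 30814.28091
Total PV = 21546.79336 + 30814.28091 = 52361.07428

€52361.07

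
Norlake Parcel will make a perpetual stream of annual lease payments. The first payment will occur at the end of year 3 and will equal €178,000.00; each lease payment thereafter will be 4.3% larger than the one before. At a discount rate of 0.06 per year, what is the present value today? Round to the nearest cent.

€9318786.25

Value at end of year 2: C₁ / (r − g) = €178,000.00 / (0.06 − 0.043) = €10,470,588.2353
Discount to today: PV = €10,470,588.2353 / (1 + 0.06)^2 = €10,470,588.2353 / 1.123600 = €9,318,786.25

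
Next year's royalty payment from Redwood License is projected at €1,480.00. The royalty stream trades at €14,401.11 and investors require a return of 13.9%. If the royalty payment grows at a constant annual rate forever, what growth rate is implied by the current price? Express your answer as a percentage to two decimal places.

3.62%

P = D₁/(r−g) ⇒ g = r − D₁/P = 0.139 − €1,480.00/€14,401.11 = 0.036230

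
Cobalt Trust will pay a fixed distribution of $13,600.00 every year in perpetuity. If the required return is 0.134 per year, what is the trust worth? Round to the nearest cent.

$101492.54

Level perpetuity: PV = C / r = $13,600.00 / 0.134 = $101,492.54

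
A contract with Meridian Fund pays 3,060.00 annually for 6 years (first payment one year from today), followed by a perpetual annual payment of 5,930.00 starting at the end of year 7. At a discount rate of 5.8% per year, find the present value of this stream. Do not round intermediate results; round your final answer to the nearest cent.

PV of 6-year annuity: 3,060.00 × [1 − (1+0.058)^−6] / 0.058 = 15142.03042
Perpetuity value at year 6: 5,930.00 / 0.058 = 102241.37931
PV of perpetuity: 102241.37931 / (1+0.058)^6 = 72897.50991
Total PV = 15142.03042 + 72897.50991 = 88039.54033

88039.54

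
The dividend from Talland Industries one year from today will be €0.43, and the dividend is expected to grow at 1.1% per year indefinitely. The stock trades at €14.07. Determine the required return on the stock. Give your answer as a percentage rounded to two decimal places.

4.16%

P = D₁/(r − g) ⇒ r = D₁/P + g = €0.4300/€14.07 + 0.011 = 0.030561 + 0.011 = 0.041561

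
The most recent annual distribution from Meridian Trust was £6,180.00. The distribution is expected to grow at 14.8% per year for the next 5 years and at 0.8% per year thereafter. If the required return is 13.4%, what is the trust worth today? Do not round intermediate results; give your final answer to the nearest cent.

D_1 = 7094.64000
D_2 = 8144.64672
D_3 = 9350.05443
D_4 = 10733.86249
D_5 = 12322.47414
Terminal value at year 5: TV = D_5×(1+g_2)/(r−g_2) = 12421.05393/0.126 = 98579.79312
P_0 = D_1/(1+r)^1 + D_2/(1+r)^2 + D_3/(1+r)^3 + D_4/(1+r)^4 + D_5/(1+r)^5 + TV/(1+r)^5
    = 6256.29630 + 6333.53452 + 6411.72631 + 6490.88342 + 6571.01778 + 52568.14228 = 84631.60061

£84631.60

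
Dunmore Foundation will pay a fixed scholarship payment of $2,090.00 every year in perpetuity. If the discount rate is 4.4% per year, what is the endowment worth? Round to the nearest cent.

$47500.00

Level perpetuity: PV = C / r = $2,090.00 / 0.044 = $47,500.00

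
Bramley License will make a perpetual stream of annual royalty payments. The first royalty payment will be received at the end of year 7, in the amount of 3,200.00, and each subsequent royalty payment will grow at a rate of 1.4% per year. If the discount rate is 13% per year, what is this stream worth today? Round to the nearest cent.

Value at end of year 6: C₁ / (r − g) = 3,200.00 / (0.13 − 0.014) = 27,586.2069
Discount to today: PV = 27,586.2069 / (1 + 0.13)^6 = 27,586.2069 / 2.081952 = 13,250.17

13250.17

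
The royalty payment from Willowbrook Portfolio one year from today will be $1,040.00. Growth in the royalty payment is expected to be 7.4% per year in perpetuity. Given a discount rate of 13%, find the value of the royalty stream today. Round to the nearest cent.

Growing perpetuity: P = D₁ / (r − g) = $1,040.0000 / (0.13 − 0.074) = $18,571.43

$18571.43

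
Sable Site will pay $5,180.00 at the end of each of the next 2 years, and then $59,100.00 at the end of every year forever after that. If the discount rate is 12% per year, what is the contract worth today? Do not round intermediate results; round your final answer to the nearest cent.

$401372.45

PV of 2-year annuity: $5,180.00 × [1 − (1+0.12)^−2] / 0.12 = 8754.46429
Perpetuity value at year 2: $59,100.00 / 0.12 = 492500.00000
PV of perpetuity: 492500.00000 / (1+0.12)^2 = 392617.98469
Total PV = 8754.46429 + 392617.98469 = 401372.44898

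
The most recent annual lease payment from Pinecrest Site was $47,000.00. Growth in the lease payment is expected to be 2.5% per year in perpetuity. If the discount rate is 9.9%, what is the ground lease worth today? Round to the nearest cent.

$651013.51

D₁ = D₀ × (1 + g) = $47,000.00 × 1.025 = $48,175.0000
Growing perpetuity: P = D₁ / (r − g) = $48,175.0000 / (0.099 − 0.025) = $651,013.51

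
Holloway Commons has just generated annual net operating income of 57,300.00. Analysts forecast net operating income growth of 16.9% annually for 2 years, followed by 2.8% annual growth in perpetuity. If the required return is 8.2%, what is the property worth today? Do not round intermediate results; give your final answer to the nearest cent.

D_1 = 66983.70000
D_2 = 78303.94530
Terminal value at year 2: TV = D_2×(1+g_2)/(r−g_2) = 80496.45577/0.054 = 1490675.10682
P_0 = D_1/(1+r)^1 + D_2/(1+r)^2 + TV/(1+r)^2
    = 61907.30129 + 66885.06027 + 1273293.36959 = 1402085.73116

1402085.73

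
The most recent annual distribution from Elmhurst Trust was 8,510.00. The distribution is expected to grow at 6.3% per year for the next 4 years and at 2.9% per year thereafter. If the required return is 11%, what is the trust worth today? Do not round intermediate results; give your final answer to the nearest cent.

121514.75

D_1 = 9046.13000
D_2 = 9616.03619
D_3 = 10221.84647
D_4 = 10865.82280
Terminal value at year 4: TV = D_4×(1+g_2)/(r−g_2) = 11180.93166/0.081 = 138036.19332
P_0 = D_1/(1+r)^1 + D_2/(1+r)^2 + D_3/(1+r)^3 + D_4/(1+r)^4 + TV/(1+r)^4
    = 8149.66667 + 7804.59069 + 7474.12604 + 7157.65404 + 90928.71609 = 121514.75352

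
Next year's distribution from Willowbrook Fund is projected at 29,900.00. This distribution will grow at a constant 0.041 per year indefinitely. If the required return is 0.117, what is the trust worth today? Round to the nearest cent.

Growing perpetuity: P = D₁ / (r − g) = 29,900.0000 / (0.117 − 0.041) = 393,421.05

393421.05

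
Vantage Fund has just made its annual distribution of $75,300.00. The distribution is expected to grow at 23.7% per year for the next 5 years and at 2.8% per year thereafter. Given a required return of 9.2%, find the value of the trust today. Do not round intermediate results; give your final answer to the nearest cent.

D_1 = 93146.10000
D_2 = 115221.72570
D_3 = 142529.27469
D_4 = 176308.71279
D_5 = 218093.87772
Terminal value at year 5: TV = D_5×(1+g_2)/(r−g_2) = 224200.50630/0.064 = 3503132.91095
P_0 = D_1/(1+r)^1 + D_2/(1+r)^2 + D_3/(1+r)^3 + D_4/(1+r)^4 + D_5/(1+r)^5 + TV/(1+r)^5
    = 85298.62637 + 96624.90918 + 109455.13979 + 123989.01825 + 140452.76151 + 2256022.48179 = 2811842.93689

$2811842.94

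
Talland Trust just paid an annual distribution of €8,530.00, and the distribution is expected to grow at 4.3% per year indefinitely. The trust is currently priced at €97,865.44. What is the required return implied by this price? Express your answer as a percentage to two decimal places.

13.39%

D₁ = €8,530.00 × 1.043 = €8,896.7900
P = D₁/(r − g) ⇒ r = D₁/P + g = €8,896.7900/€97,865.44 + 0.043 = 0.090908 + 0.043 = 0.133908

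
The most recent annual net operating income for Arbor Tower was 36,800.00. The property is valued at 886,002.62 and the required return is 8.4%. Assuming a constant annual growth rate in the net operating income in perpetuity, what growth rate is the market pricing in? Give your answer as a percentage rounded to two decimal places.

P = D₀(1+g)/(r−g) ⇒ P(r−g) = D₀(1+g) ⇒ g(P+D₀) = P·r − D₀
g = (P·r − D₀)/(P + D₀) = (886,002.62×0.084 − 36,800.00) / (886,002.62 + 36,800.00) = 0.040772

4.08%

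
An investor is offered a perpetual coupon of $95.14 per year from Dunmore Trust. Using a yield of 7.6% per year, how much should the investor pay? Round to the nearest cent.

$1251.84

Level perpetuity: PV = C / r = $95.14 / 0.076 = $1,251.84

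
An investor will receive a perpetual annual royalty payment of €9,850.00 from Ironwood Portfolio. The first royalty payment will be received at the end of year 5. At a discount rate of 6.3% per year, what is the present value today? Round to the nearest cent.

Value at end of year 4: C / r = €9,850.00 / 0.063 = €156,349.2063
Discount to today: PV = €156,349.2063 / (1 + 0.063)^4 = €156,349.2063 / 1.276830 = €122,451.08

€122451.08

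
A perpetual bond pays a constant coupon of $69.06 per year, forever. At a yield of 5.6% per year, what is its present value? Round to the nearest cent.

Level perpetuity: PV = C / r = $69.06 / 0.056 = $1,233.21

$1233.21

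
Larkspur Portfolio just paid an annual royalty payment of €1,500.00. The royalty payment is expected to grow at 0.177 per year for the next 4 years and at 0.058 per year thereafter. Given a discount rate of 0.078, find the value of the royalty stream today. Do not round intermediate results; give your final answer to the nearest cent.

€120275.86

D_1 = 1765.50000
D_2 = 2077.99350
D_3 = 2445.79835
D_4 = 2878.70466
Terminal value at year 4: TV = D_4×(1+g_2)/(r−g_2) = 3045.66953/0.02 = 152283.47637
P_0 = D_1/(1+r)^1 + D_2/(1+r)^2 + D_3/(1+r)^3 + D_4/(1+r)^4 + TV/(1+r)^4
    = 1637.75510 + 1788.16118 + 1952.38007 + 2131.68028 + 112765.88666 = 120275.86329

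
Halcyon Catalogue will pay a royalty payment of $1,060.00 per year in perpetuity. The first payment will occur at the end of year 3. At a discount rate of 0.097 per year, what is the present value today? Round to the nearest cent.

$9080.73

Value at end of year 2: C / r = $1,060.00 / 0.097 = $10,927.8351
Discount to today: PV = $10,927.8351 / (1 + 0.097)^2 = $10,927.8351 / 1.203409 = $9,080.73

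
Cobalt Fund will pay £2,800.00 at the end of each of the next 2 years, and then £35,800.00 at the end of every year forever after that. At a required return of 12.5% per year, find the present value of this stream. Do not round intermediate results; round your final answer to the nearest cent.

£230992.59

PV of 2-year annuity: £2,800.00 × [1 − (1+0.125)^−2] / 0.125 = 4701.23457
Perpetuity value at year 2: £35,800.00 / 0.125 = 286400.00000
PV of perpetuity: 286400.00000 / (1+0.125)^2 = 226291.35802
Total PV = 4701.23457 + 226291.35802 = 230992.59259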